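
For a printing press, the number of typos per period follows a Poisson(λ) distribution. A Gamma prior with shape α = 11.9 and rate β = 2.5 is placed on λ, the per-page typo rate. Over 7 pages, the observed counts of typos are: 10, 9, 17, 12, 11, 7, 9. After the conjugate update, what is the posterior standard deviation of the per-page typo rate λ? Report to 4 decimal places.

0.9813

With a Gamma(shape α, rate β) prior, the Poisson likelihood is conjugate: the posterior is Gamma(α + ΣXᵢ, β + n).
Sum of counts S = 75 over n = 7 pages.
Posterior: Gamma(α+S, β+n) = Gamma(11.9+75, 2.5+7) = Gamma(86.9, 9.5).
SD = √α/β = √86.9/9.5 = 0.9813.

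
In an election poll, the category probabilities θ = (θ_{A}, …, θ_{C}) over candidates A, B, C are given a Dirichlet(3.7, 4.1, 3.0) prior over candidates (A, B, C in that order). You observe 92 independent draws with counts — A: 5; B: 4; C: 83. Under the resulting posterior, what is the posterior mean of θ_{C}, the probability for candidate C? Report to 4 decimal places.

The Dirichlet prior is conjugate to the Multinomial likelihood: each posterior αⱼ = prior αⱼ + observed count nⱼ.
Posterior concentration: (8.7, 8.1, 86.0), total = 102.8.
E[θ_{C}|data] = α_{C}/Σα = 86.0/102.8 = 0.8366.

0.8366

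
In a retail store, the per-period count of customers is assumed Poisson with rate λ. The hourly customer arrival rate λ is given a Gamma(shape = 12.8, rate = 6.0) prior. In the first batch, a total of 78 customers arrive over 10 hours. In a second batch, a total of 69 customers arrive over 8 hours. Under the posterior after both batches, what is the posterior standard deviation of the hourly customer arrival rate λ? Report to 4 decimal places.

With a Gamma(shape α, rate β) prior, the Poisson likelihood is conjugate: the posterior is Gamma(α + ΣXᵢ, β + n).
After batch 1: Gamma(α+S, β+n) = Gamma(12.8+78, 6.0+10) = Gamma(90.8, 16.0).
After batch 2: Gamma(α+S, β+n) = Gamma(90.8+69, 16.0+8) = Gamma(159.8, 24.0).
SD = √α/β = √159.8/24.0 = 0.5267.

0.5267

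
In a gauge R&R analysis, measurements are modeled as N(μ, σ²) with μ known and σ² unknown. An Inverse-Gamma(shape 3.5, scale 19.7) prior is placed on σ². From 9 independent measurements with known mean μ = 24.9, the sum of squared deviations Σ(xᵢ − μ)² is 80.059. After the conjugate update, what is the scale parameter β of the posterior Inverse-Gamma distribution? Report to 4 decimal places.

59.7295

With known mean μ and an Inverse-Gamma(α, β) prior on σ², the Normal likelihood is conjugate: posterior is Inv-Gamma(α + n/2, β + Σ(xᵢ−μ)²/2).
Posterior: Inv-Gamma(3.5 + 9/2, 19.7 + 80.059/2) = Inv-Gamma(8.00, 59.7295).
Posterior β = 59.7295.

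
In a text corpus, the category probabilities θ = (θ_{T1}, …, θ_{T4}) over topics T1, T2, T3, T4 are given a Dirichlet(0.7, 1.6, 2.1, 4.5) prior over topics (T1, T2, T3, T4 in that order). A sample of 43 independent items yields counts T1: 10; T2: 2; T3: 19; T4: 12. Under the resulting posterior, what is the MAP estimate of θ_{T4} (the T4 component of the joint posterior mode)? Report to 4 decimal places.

0.3236

The Dirichlet prior is conjugate to the Multinomial likelihood: each posterior αⱼ = prior αⱼ + observed count nⱼ.
Posterior concentration: (10.7, 3.6, 21.1, 16.5), total = 51.9.
Joint mode component: (α_{T4}−1)/(Σα−K) = 15.5/47.9 = 0.3236.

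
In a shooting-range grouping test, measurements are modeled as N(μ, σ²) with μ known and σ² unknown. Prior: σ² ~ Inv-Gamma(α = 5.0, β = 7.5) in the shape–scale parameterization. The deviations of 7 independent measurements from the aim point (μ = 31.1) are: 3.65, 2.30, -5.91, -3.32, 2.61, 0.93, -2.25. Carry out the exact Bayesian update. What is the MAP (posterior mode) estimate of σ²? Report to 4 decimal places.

4.8580

With known mean μ and an Inverse-Gamma(α, β) prior on σ², the Normal likelihood is conjugate: posterior is Inv-Gamma(α + n/2, β + Σ(xᵢ−μ)²/2).
Σ(xᵢ−μ)² = (3.65)² + (2.30)² + (-5.91)² + (-3.32)² + (2.61)² + (0.93)² + (-2.25)² = 77.3025.
Posterior: Inv-Gamma(5.0 + 7/2, 7.5 + 77.3025/2) = Inv-Gamma(8.50, 46.15125).
Mode = β/(α+1) = 46.15125/9.50 = 4.8580.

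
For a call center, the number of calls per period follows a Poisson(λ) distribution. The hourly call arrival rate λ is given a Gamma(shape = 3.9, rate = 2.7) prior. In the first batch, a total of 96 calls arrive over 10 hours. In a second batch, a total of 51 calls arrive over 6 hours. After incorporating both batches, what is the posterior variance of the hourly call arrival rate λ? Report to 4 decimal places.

With a Gamma(shape α, rate β) prior, the Poisson likelihood is conjugate: the posterior is Gamma(α + ΣXᵢ, β + n).
After batch 1: Gamma(α+S, β+n) = Gamma(3.9+96, 2.7+10) = Gamma(99.9, 12.7).
After batch 2: Gamma(α+S, β+n) = Gamma(99.9+51, 12.7+6) = Gamma(150.9, 18.7).
Var = α/β² = 150.9/18.7² = 0.4315.

0.4315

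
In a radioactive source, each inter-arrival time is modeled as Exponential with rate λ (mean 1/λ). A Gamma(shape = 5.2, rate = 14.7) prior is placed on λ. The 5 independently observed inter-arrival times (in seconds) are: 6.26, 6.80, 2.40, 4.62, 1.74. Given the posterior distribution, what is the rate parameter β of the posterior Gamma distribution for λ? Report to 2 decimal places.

36.52

With a Gamma(shape α, rate β) prior on the exponential rate λ, the posterior after n observations with total T = Σxᵢ is Gamma(α+n, β+T).
Sum of observations T = 21.82 seconds; n = 5.
Posterior: Gamma(5.2+5, 14.7+21.82) = Gamma(10.2, 36.52).
Posterior β = 36.52.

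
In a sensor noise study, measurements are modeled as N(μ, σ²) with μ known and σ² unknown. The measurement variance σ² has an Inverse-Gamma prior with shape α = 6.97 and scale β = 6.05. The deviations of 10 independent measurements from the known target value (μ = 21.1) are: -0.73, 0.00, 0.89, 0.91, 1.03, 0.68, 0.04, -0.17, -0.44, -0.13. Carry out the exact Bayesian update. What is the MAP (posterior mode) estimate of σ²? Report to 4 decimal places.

0.6175

With known mean μ and an Inverse-Gamma(α, β) prior on σ², the Normal likelihood is conjugate: posterior is Inv-Gamma(α + n/2, β + Σ(xᵢ−μ)²/2).
Σ(xᵢ−μ)² = (-0.73)² + (0.00)² + (0.89)² + (0.91)² + (1.03)² + (0.68)² + (0.04)² + (-0.17)² + (-0.44)² + (-0.13)² = 3.9174.
Posterior: Inv-Gamma(6.97 + 10/2, 6.05 + 3.9174/2) = Inv-Gamma(11.97, 8.00870).
Mode = β/(α+1) = 8.00870/12.97 = 0.6175.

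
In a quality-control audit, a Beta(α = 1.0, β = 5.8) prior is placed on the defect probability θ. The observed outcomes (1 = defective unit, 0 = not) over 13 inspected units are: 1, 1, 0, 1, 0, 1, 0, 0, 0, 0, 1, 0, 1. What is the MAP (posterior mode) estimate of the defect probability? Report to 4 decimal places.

The Beta prior is conjugate to a Binomial/Bernoulli likelihood; the update adds successes to α and failures to β.
Posterior: Beta(α+k, β+n−k) = Beta(1.0+6, 5.8+7) = Beta(7.0, 12.8).
Mode of Beta(a,b) for a,b>1 is (a−1)/(a+b−2) = 6.0/17.8 = 0.3371.

0.3371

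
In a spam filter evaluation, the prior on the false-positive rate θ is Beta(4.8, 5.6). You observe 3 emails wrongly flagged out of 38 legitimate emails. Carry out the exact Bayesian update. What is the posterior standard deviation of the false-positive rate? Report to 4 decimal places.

0.0523

The Beta prior is conjugate to a Binomial/Bernoulli likelihood; the update adds successes to α and failures to β.
Posterior: Beta(α+k, β+n−k) = Beta(4.8+3, 5.6+35) = Beta(7.8, 40.6).
Var = αβ/((α+β)²(α+β+1)) = 7.8·40.6/(48.4²·49.4) = 0.00273655; SD = √0.00273655 = 0.0523.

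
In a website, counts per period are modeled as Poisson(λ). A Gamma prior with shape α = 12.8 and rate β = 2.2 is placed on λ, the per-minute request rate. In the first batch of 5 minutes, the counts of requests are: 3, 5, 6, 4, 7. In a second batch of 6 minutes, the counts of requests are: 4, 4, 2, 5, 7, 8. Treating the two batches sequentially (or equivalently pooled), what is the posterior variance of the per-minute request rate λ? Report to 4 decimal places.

0.3891

With a Gamma(shape α, rate β) prior, the Poisson likelihood is conjugate: the posterior is Gamma(α + ΣXᵢ, β + n).
Batch 1: sum of counts S = 25 over n = 5 minutes.
After batch 1: Gamma(α+S, β+n) = Gamma(12.8+25, 2.2+5) = Gamma(37.8, 7.2).
Batch 2: sum of counts S = 30 over n = 6 minutes.
After batch 2: Gamma(α+S, β+n) = Gamma(37.8+30, 7.2+6) = Gamma(67.8, 13.2).
Var = α/β² = 67.8/13.2² = 0.3891.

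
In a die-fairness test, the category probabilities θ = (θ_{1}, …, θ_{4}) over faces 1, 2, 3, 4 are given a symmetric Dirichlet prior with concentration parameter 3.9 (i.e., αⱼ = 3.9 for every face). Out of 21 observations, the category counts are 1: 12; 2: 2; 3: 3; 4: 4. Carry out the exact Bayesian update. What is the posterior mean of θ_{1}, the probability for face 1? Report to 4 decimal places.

0.4344

The Dirichlet prior is conjugate to the Multinomial likelihood: each posterior αⱼ = prior αⱼ + observed count nⱼ.
Posterior concentration: (15.9, 5.9, 6.9, 7.9), total = 36.6.
E[θ_{1}|data] = α_{1}/Σα = 15.9/36.6 = 0.4344.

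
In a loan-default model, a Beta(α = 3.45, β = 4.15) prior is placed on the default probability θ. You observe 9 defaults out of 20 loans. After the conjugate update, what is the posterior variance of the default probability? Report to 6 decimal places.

0.008658

The Beta prior is conjugate to a Binomial/Bernoulli likelihood; the update adds successes to α and failures to β.
Posterior: Beta(α+k, β+n−k) = Beta(3.45+9, 4.15+11) = Beta(12.45, 15.15).
Var = αβ/((α+β)²(α+β+1)) = 12.45·15.15/(27.60²·28.60) = 0.008658.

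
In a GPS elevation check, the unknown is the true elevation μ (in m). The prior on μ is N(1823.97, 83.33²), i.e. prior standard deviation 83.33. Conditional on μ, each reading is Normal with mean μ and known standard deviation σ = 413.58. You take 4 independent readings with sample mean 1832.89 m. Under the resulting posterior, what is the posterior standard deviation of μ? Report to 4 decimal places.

For Normal data with known variance σ², a Normal(μ₀, σ₀²) prior on μ is conjugate. Posterior precision = 1/σ₀² + n/σ²; posterior mean is the precision-weighted average of μ₀ and x̄.
σ₀² = 83.33² = 6943.8889, σ² = 413.58² = 171048.4164; σ² + n·σ₀² = 171048.4164 + 4·6943.8889 = 198823.972.
Posterior precision = 1/σ₀² + n/σ² = 1/6943.8889 + 4/171048.4164 = (σ² + n·σ₀²)/(σ₀²σ²) = 198823.972/(6943.8889·171048.4164); posterior variance σₙ² = σ₀²σ²/(σ² + n·σ₀²) = 6943.8889·171048.4164/198823.972 = 5973.832974.
Posterior SD = √σₙ² = √(6943.8889·171048.4164/198823.972) = 77.2906.

77.2906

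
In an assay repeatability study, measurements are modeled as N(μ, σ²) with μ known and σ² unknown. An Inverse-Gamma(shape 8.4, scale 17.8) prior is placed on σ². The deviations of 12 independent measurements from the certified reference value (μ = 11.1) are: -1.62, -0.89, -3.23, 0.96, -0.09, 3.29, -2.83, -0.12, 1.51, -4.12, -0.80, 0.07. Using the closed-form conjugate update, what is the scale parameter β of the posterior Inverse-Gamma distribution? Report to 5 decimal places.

44.56295

With known mean μ and an Inverse-Gamma(α, β) prior on σ², the Normal likelihood is conjugate: posterior is Inv-Gamma(α + n/2, β + Σ(xᵢ−μ)²/2).
Σ(xᵢ−μ)² = (-1.62)² + (-0.89)² + (-3.23)² + (0.96)² + (-0.09)² + (3.29)² + (-2.83)² + (-0.12)² + (1.51)² + (-4.12)² + (-0.80)² + (0.07)² = 53.5259.
Posterior: Inv-Gamma(8.4 + 12/2, 17.8 + 53.5259/2) = Inv-Gamma(14.40, 44.56295).
Posterior β = 44.56295.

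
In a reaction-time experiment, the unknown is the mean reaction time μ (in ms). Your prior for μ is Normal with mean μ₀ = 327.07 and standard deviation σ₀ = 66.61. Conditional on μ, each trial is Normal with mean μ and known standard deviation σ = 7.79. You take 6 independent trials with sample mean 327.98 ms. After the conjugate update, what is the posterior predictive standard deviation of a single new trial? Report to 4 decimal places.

8.4128

For Normal data with known variance σ², a Normal(μ₀, σ₀²) prior on μ is conjugate. Posterior precision = 1/σ₀² + n/σ²; posterior mean is the precision-weighted average of μ₀ and x̄.
σ₀² = 66.61² = 4436.8921, σ² = 7.79² = 60.6841; σ² + n·σ₀² = 60.6841 + 6·4436.8921 = 26682.0367.
Posterior precision = 1/σ₀² + n/σ² = 1/4436.8921 + 6/60.6841 = (σ² + n·σ₀²)/(σ₀²σ²) = 26682.0367/(4436.8921·60.6841); posterior variance σₙ² = σ₀²σ²/(σ² + n·σ₀²) = 4436.8921·60.6841/26682.0367 = 10.091014.
Predictive variance for one new observation = σₙ² + σ² = 4436.8921·60.6841/26682.0367 + 60.6841 = σ²·(σ₀² + 26682.0367)/26682.0367 = 60.6841·31118.9288/26682.0367 = 70.775114; SD = √(60.6841·31118.9288/26682.0367) = 8.4128.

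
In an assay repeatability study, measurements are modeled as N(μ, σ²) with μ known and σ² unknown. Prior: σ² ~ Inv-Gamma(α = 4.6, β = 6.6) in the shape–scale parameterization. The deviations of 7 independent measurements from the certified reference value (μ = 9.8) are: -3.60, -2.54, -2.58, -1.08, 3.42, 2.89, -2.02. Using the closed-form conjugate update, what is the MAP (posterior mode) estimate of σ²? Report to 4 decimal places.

With known mean μ and an Inverse-Gamma(α, β) prior on σ², the Normal likelihood is conjugate: posterior is Inv-Gamma(α + n/2, β + Σ(xᵢ−μ)²/2).
Σ(xᵢ−μ)² = (-3.60)² + (-2.54)² + (-2.58)² + (-1.08)² + (3.42)² + (2.89)² + (-2.02)² = 51.3633.
Posterior: Inv-Gamma(4.6 + 7/2, 6.6 + 51.3633/2) = Inv-Gamma(8.10, 32.28165).
Mode = β/(α+1) = 32.28165/9.10 = 3.5474.

3.5474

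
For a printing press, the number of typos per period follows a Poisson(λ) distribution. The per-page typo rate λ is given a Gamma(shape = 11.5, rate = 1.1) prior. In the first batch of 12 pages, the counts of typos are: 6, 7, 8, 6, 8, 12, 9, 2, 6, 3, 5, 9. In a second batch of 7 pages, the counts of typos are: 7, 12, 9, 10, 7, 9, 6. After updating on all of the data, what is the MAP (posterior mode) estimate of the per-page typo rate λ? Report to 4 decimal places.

7.5373

With a Gamma(shape α, rate β) prior, the Poisson likelihood is conjugate: the posterior is Gamma(α + ΣXᵢ, β + n).
Batch 1: sum of counts S = 81 over n = 12 pages.
After batch 1: Gamma(α+S, β+n) = Gamma(11.5+81, 1.1+12) = Gamma(92.5, 13.1).
Batch 2: sum of counts S = 60 over n = 7 pages.
After batch 2: Gamma(α+S, β+n) = Gamma(92.5+60, 13.1+7) = Gamma(152.5, 20.1).
Mode of Gamma(α,β) for α≥1 is (α−1)/β = 151.5/20.1 = 7.5373.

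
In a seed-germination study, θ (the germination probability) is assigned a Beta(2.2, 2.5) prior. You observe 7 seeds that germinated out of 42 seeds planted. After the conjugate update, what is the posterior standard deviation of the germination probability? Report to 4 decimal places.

The Beta prior is conjugate to a Binomial/Bernoulli likelihood; the update adds successes to α and failures to β.
Posterior: Beta(α+k, β+n−k) = Beta(2.2+7, 2.5+35) = Beta(9.2, 37.5).
Var = αβ/((α+β)²(α+β+1)) = 9.2·37.5/(46.7²·47.7) = 0.00331640; SD = √0.00331640 = 0.0576.

0.0576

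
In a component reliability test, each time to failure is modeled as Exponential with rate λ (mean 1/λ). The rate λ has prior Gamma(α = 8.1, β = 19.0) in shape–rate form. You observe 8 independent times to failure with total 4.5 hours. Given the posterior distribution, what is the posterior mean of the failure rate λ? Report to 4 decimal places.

With a Gamma(shape α, rate β) prior on the exponential rate λ, the posterior after n observations with total T = Σxᵢ is Gamma(α+n, β+T).
Posterior: Gamma(8.1+8, 19.0+4.5) = Gamma(16.1, 23.5).
Posterior mean of λ = α/β = 16.1/23.5 = 0.6851.

0.6851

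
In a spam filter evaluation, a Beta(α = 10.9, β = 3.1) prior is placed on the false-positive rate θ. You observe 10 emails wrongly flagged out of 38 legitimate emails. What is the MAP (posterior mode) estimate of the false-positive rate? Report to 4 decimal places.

0.3980

The Beta prior is conjugate to a Binomial/Bernoulli likelihood; the update adds successes to α and failures to β.
Posterior: Beta(α+k, β+n−k) = Beta(10.9+10, 3.1+28) = Beta(20.9, 31.1).
Mode of Beta(a,b) for a,b>1 is (a−1)/(a+b−2) = 19.9/50.0 = 0.3980.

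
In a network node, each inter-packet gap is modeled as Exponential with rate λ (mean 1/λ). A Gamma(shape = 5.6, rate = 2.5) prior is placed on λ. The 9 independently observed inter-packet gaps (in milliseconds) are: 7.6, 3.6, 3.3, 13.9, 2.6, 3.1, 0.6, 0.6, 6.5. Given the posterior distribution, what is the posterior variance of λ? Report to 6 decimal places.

With a Gamma(shape α, rate β) prior on the exponential rate λ, the posterior after n observations with total T = Σxᵢ is Gamma(α+n, β+T).
Sum of observations T = 41.8 milliseconds; n = 9.
Posterior: Gamma(5.6+9, 2.5+41.8) = Gamma(14.6, 44.3).
Var = α/β² = 0.007440.

0.007440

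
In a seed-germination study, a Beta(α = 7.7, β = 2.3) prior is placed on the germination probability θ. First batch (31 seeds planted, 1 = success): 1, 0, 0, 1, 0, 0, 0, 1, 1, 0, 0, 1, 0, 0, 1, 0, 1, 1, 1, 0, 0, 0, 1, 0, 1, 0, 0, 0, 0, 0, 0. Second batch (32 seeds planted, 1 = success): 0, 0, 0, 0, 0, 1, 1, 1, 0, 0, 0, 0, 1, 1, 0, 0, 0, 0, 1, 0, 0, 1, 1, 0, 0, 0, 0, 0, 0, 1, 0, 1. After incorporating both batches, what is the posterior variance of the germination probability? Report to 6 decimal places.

0.003224

The Beta prior is conjugate to a Binomial/Bernoulli likelihood; the update adds successes to α and failures to β.
After batch 1: Beta(7.7+11, 2.3+20) = Beta(18.7, 22.3).
After batch 2: Beta(18.7+10, 22.3+22) = Beta(28.7, 44.3).
Var = αβ/((α+β)²(α+β+1)) = 28.7·44.3/(73.0²·74.0) = 0.003224.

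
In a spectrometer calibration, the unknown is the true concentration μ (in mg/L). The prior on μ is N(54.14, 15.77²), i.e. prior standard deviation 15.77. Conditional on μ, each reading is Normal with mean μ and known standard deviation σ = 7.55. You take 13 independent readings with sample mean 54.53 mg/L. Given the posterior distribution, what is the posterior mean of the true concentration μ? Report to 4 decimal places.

For Normal data with known variance σ², a Normal(μ₀, σ₀²) prior on μ is conjugate. Posterior precision = 1/σ₀² + n/σ²; posterior mean is the precision-weighted average of μ₀ and x̄.
n·x̄ = 13·54.53 = 708.89.
σ₀² = 15.77² = 248.6929, σ² = 7.55² = 57.0025; σ² + n·σ₀² = 57.0025 + 13·248.6929 = 3290.0102.
Posterior mean = (μ₀/σ₀² + n·x̄/σ²)/(1/σ₀² + n/σ²) = (σ²·μ₀ + σ₀²·n·x̄)/(σ² + n·σ₀²) = (57.0025·54.14 + 248.6929·708.89)/3290.0102 = 179382.025231/3290.0102 = 54.5232.

54.5232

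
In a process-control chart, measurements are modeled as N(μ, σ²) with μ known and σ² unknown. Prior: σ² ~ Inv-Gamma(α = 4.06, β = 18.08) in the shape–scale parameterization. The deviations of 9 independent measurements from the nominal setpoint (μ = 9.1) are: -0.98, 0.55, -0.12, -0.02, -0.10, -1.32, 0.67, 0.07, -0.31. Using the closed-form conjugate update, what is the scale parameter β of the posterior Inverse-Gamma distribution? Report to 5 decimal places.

With known mean μ and an Inverse-Gamma(α, β) prior on σ², the Normal likelihood is conjugate: posterior is Inv-Gamma(α + n/2, β + Σ(xᵢ−μ)²/2).
Σ(xᵢ−μ)² = (-0.98)² + (0.55)² + (-0.12)² + (-0.02)² + (-0.10)² + (-1.32)² + (0.67)² + (0.07)² + (-0.31)² = 3.5800.
Posterior: Inv-Gamma(4.06 + 9/2, 18.08 + 3.5800/2) = Inv-Gamma(8.56, 19.87000).
Posterior β = 19.87000.

19.87000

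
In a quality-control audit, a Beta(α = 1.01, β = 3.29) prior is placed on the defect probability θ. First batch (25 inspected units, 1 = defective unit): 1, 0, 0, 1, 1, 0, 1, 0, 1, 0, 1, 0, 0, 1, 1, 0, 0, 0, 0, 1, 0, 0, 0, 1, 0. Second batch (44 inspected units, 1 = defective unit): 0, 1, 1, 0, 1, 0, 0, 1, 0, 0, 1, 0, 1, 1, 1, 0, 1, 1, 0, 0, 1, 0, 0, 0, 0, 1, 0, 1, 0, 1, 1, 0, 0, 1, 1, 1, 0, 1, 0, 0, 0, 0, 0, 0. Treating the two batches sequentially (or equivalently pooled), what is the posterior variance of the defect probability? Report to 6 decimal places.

0.003254

The Beta prior is conjugate to a Binomial/Bernoulli likelihood; the update adds successes to α and failures to β.
After batch 1: Beta(1.01+10, 3.29+15) = Beta(11.01, 18.29).
After batch 2: Beta(11.01+19, 18.29+25) = Beta(30.01, 43.29).
Var = αβ/((α+β)²(α+β+1)) = 30.01·43.29/(73.30²·74.30) = 0.003254.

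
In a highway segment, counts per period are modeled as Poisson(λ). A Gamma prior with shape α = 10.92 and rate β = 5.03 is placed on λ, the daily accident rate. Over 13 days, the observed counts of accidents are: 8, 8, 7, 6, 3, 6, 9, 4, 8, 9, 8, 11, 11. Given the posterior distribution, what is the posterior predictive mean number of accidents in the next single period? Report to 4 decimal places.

With a Gamma(shape α, rate β) prior, the Poisson likelihood is conjugate: the posterior is Gamma(α + ΣXᵢ, β + n).
Sum of counts S = 98 over n = 13 days.
Posterior: Gamma(α+S, β+n) = Gamma(10.92+98, 5.03+13) = Gamma(108.92, 18.03).
The predictive distribution for one future period is NegBinom with mean α/β = 6.0410.

6.0410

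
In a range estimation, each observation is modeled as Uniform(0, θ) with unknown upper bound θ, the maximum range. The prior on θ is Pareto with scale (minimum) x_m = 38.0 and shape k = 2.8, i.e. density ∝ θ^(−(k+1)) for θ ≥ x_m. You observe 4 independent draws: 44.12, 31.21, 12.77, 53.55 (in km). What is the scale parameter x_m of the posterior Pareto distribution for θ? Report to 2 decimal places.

53.55

A Pareto(scale x_m, shape k) prior on the upper bound θ of Uniform(0, θ) is conjugate: posterior is Pareto(max(x_m, max xᵢ), k + n).
Sample maximum = 53.55; prior scale x_m = 38.0 → posterior scale = max = 53.55.
Posterior shape = 2.8 + 4 = 6.8.
Posterior scale x_m = 53.55.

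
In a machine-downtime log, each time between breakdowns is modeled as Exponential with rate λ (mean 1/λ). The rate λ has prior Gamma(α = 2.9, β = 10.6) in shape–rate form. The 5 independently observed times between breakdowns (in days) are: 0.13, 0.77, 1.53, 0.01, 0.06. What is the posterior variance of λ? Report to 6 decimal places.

0.046035

With a Gamma(shape α, rate β) prior on the exponential rate λ, the posterior after n observations with total T = Σxᵢ is Gamma(α+n, β+T).
Sum of observations T = 2.50 days; n = 5.
Posterior: Gamma(2.9+5, 10.6+2.50) = Gamma(7.9, 13.10).
Var = α/β² = 0.046035.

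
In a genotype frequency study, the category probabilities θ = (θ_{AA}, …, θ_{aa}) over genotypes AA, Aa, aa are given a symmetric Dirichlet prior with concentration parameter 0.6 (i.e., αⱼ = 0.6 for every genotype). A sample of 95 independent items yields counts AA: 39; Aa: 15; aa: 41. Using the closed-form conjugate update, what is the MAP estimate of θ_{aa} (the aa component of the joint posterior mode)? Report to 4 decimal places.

0.4328

The Dirichlet prior is conjugate to the Multinomial likelihood: each posterior αⱼ = prior αⱼ + observed count nⱼ.
Posterior concentration: (39.6, 15.6, 41.6), total = 96.8.
Joint mode component: (α_{aa}−1)/(Σα−K) = 40.6/93.8 = 0.4328.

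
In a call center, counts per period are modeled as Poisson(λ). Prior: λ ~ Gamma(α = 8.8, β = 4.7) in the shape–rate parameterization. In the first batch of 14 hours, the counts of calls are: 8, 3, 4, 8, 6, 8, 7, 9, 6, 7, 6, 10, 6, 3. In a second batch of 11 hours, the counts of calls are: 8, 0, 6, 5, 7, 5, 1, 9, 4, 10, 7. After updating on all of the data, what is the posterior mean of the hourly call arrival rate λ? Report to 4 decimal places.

5.4478

With a Gamma(shape α, rate β) prior, the Poisson likelihood is conjugate: the posterior is Gamma(α + ΣXᵢ, β + n).
Batch 1: sum of counts S = 91 over n = 14 hours.
After batch 1: Gamma(α+S, β+n) = Gamma(8.8+91, 4.7+14) = Gamma(99.8, 18.7).
Batch 2: sum of counts S = 62 over n = 11 hours.
After batch 2: Gamma(α+S, β+n) = Gamma(99.8+62, 18.7+11) = Gamma(161.8, 29.7).
Posterior mean = α/β = 161.8/29.7 = 5.4478.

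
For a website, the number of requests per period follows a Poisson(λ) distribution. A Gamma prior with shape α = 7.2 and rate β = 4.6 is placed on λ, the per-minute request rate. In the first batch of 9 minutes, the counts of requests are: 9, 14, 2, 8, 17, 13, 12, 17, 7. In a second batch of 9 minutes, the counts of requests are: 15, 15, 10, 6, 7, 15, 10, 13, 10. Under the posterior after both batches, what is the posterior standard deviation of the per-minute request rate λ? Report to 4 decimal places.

0.6369

With a Gamma(shape α, rate β) prior, the Poisson likelihood is conjugate: the posterior is Gamma(α + ΣXᵢ, β + n).
Batch 1: sum of counts S = 99 over n = 9 minutes.
After batch 1: Gamma(α+S, β+n) = Gamma(7.2+99, 4.6+9) = Gamma(106.2, 13.6).
Batch 2: sum of counts S = 101 over n = 9 minutes.
After batch 2: Gamma(α+S, β+n) = Gamma(106.2+101, 13.6+9) = Gamma(207.2, 22.6).
SD = √α/β = √207.2/22.6 = 0.6369.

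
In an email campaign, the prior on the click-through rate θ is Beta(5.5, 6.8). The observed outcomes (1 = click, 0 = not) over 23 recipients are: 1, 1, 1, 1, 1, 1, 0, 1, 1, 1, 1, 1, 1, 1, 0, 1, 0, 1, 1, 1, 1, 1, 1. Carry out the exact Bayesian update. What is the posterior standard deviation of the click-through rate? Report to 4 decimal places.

0.0743

The Beta prior is conjugate to a Binomial/Bernoulli likelihood; the update adds successes to α and failures to β.
Posterior: Beta(α+k, β+n−k) = Beta(5.5+20, 6.8+3) = Beta(25.5, 9.8).
Var = αβ/((α+β)²(α+β+1)) = 25.5·9.8/(35.3²·36.3) = 0.00552472; SD = √0.00552472 = 0.0743.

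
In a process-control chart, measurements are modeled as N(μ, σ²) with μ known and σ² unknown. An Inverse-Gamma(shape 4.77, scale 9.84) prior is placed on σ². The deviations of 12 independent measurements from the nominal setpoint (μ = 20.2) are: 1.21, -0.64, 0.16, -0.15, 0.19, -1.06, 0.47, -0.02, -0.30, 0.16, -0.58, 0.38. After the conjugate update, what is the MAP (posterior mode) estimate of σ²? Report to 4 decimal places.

1.0017

With known mean μ and an Inverse-Gamma(α, β) prior on σ², the Normal likelihood is conjugate: posterior is Inv-Gamma(α + n/2, β + Σ(xᵢ−μ)²/2).
Σ(xᵢ−μ)² = (1.21)² + (-0.64)² + (0.16)² + (-0.15)² + (0.19)² + (-1.06)² + (0.47)² + (-0.02)² + (-0.30)² + (0.16)² + (-0.58)² + (0.38)² = 3.8992.
Posterior: Inv-Gamma(4.77 + 12/2, 9.84 + 3.8992/2) = Inv-Gamma(10.77, 11.78960).
Mode = β/(α+1) = 11.78960/11.77 = 1.0017.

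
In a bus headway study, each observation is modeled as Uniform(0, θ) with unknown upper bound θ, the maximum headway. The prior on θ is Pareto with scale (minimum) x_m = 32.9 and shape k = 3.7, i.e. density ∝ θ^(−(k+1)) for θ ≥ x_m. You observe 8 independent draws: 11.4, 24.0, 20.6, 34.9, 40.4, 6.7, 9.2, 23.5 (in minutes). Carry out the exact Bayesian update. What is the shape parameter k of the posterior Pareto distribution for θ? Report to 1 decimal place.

A Pareto(scale x_m, shape k) prior on the upper bound θ of Uniform(0, θ) is conjugate: posterior is Pareto(max(x_m, max xᵢ), k + n).
Sample maximum = 40.4; prior scale x_m = 32.9 → posterior scale = max = 40.4.
Posterior shape = 3.7 + 8 = 11.7.
Posterior shape k = 11.7.

11.7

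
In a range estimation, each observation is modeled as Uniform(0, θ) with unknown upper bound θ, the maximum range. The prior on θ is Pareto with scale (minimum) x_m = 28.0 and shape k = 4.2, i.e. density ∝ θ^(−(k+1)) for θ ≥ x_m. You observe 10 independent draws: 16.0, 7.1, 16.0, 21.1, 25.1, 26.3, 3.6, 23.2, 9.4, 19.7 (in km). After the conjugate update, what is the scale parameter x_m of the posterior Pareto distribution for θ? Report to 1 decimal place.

A Pareto(scale x_m, shape k) prior on the upper bound θ of Uniform(0, θ) is conjugate: posterior is Pareto(max(x_m, max xᵢ), k + n).
Sample maximum = 26.3; prior scale x_m = 28.0 → posterior scale = max = 28.0.
Posterior shape = 4.2 + 10 = 14.2.
Posterior scale x_m = 28.0.

28.0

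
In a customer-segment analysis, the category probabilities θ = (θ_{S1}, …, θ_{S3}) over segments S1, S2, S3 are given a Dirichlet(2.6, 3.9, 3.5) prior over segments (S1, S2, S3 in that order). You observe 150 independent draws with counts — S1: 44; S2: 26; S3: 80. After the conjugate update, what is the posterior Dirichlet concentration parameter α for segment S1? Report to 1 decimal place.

The Dirichlet prior is conjugate to the Multinomial likelihood: each posterior αⱼ = prior αⱼ + observed count nⱼ.
Posterior concentration: (46.6, 29.9, 83.5), total = 160.0.
α_{S1} = 2.6 + 44 = 46.6.

46.6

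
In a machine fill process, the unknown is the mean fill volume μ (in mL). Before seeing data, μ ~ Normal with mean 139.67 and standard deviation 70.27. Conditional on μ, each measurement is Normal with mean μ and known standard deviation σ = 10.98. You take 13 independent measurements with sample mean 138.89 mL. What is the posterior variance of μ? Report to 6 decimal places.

For Normal data with known variance σ², a Normal(μ₀, σ₀²) prior on μ is conjugate. Posterior precision = 1/σ₀² + n/σ²; posterior mean is the precision-weighted average of μ₀ and x̄.
σ₀² = 70.27² = 4937.8729, σ² = 10.98² = 120.5604; σ² + n·σ₀² = 120.5604 + 13·4937.8729 = 64312.9081.
Posterior precision = 1/σ₀² + n/σ² = 1/4937.8729 + 13/120.5604 = (σ² + n·σ₀²)/(σ₀²σ²) = 64312.9081/(4937.8729·120.5604); posterior variance σₙ² = σ₀²σ²/(σ² + n·σ₀²) = 4937.8729·120.5604/64312.9081 = 9.256492.

9.256492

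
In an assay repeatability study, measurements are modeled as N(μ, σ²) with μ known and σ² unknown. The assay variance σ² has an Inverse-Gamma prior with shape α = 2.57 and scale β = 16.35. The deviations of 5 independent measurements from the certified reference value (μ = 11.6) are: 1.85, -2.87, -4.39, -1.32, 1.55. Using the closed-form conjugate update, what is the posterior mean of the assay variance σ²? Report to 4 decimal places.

With known mean μ and an Inverse-Gamma(α, β) prior on σ², the Normal likelihood is conjugate: posterior is Inv-Gamma(α + n/2, β + Σ(xᵢ−μ)²/2).
Σ(xᵢ−μ)² = (1.85)² + (-2.87)² + (-4.39)² + (-1.32)² + (1.55)² = 35.0764.
Posterior: Inv-Gamma(2.57 + 5/2, 16.35 + 35.0764/2) = Inv-Gamma(5.07, 33.88820).
E[σ²|data] = β/(α−1) = 33.88820/4.07 = 8.3263.

8.3263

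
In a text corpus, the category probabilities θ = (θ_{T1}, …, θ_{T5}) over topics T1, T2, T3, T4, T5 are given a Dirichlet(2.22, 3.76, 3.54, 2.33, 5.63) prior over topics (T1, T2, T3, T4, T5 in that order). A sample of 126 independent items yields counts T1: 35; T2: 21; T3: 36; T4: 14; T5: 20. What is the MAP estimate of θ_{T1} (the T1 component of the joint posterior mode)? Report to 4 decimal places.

The Dirichlet prior is conjugate to the Multinomial likelihood: each posterior αⱼ = prior αⱼ + observed count nⱼ.
Posterior concentration: (37.22, 24.76, 39.54, 16.33, 25.63), total = 143.48.
Joint mode component: (α_{T1}−1)/(Σα−K) = 36.22/138.48 = 0.2616.

0.2616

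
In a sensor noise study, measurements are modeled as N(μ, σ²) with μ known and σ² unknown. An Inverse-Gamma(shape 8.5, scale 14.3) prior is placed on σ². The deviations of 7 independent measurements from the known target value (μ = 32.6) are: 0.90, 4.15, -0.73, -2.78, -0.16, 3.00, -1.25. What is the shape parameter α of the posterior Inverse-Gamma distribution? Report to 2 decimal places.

12.00

With known mean μ and an Inverse-Gamma(α, β) prior on σ², the Normal likelihood is conjugate: posterior is Inv-Gamma(α + n/2, β + Σ(xᵢ−μ)²/2).
Σ(xᵢ−μ)² = (0.90)² + (4.15)² + (-0.73)² + (-2.78)² + (-0.16)² + (3.00)² + (-1.25)² = 36.8819.
Posterior: Inv-Gamma(8.5 + 7/2, 14.3 + 36.8819/2) = Inv-Gamma(12.00, 32.74095).
Posterior α = 12.00.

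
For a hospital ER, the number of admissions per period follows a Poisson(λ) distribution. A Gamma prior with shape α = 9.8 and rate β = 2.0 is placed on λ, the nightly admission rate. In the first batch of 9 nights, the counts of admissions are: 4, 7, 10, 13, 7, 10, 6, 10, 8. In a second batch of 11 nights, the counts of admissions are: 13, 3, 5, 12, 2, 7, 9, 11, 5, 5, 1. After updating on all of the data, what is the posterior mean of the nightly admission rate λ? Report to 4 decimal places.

7.1727

With a Gamma(shape α, rate β) prior, the Poisson likelihood is conjugate: the posterior is Gamma(α + ΣXᵢ, β + n).
Batch 1: sum of counts S = 75 over n = 9 nights.
After batch 1: Gamma(α+S, β+n) = Gamma(9.8+75, 2.0+9) = Gamma(84.8, 11.0).
Batch 2: sum of counts S = 73 over n = 11 nights.
After batch 2: Gamma(α+S, β+n) = Gamma(84.8+73, 11.0+11) = Gamma(157.8, 22.0).
Posterior mean = α/β = 157.8/22.0 = 7.1727.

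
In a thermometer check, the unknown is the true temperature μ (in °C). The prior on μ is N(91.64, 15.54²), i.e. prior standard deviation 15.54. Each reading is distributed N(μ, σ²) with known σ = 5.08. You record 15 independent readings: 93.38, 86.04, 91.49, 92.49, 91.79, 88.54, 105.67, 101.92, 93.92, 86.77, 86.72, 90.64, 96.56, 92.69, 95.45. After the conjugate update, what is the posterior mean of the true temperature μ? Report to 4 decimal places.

For Normal data with known variance σ², a Normal(μ₀, σ₀²) prior on μ is conjugate. Posterior precision = 1/σ₀² + n/σ²; posterior mean is the precision-weighted average of μ₀ and x̄.
Σxᵢ = 93.38 + 86.04 + 91.49 + 92.49 + 91.79 + 88.54 + 105.67 + 101.92 + 93.92 + 86.77 + 86.72 + 90.64 + 96.56 + 92.69 + 95.45 = 1394.07, so n·x̄ = 1394.07.
σ₀² = 15.54² = 241.4916, σ² = 5.08² = 25.8064; σ² + n·σ₀² = 25.8064 + 15·241.4916 = 3648.1804.
Posterior mean = (μ₀/σ₀² + n·x̄/σ²)/(1/σ₀² + n/σ²) = (σ²·μ₀ + σ₀²·n·x̄)/(σ² + n·σ₀²) = (25.8064·91.64 + 241.4916·1394.07)/3648.1804 = 339021.093308/3648.1804 = 92.9288.

92.9288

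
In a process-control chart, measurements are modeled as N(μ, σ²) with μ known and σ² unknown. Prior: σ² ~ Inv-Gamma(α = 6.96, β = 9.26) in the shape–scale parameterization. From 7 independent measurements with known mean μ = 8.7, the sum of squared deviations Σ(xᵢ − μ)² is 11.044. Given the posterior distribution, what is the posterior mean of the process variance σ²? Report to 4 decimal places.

1.5626

With known mean μ and an Inverse-Gamma(α, β) prior on σ², the Normal likelihood is conjugate: posterior is Inv-Gamma(α + n/2, β + Σ(xᵢ−μ)²/2).
Posterior: Inv-Gamma(6.96 + 7/2, 9.26 + 11.044/2) = Inv-Gamma(10.46, 14.7820).
E[σ²|data] = β/(α−1) = 14.7820/9.46 = 1.5626.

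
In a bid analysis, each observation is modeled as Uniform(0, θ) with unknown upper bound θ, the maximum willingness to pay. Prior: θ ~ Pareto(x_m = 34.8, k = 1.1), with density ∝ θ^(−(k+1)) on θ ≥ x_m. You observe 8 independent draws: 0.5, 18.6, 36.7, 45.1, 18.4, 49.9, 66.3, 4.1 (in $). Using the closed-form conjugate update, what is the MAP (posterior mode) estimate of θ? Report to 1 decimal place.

A Pareto(scale x_m, shape k) prior on the upper bound θ of Uniform(0, θ) is conjugate: posterior is Pareto(max(x_m, max xᵢ), k + n).
Sample maximum = 66.3; prior scale x_m = 34.8 → posterior scale = max = 66.3.
Posterior shape = 1.1 + 8 = 9.1.
The Pareto density is decreasing on [x_m, ∞), so the mode is x_m = 66.3.

66.3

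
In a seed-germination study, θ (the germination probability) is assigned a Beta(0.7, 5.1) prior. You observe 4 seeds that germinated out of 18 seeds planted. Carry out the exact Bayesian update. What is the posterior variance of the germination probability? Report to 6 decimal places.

0.006390

The Beta prior is conjugate to a Binomial/Bernoulli likelihood; the update adds successes to α and failures to β.
Posterior: Beta(α+k, β+n−k) = Beta(0.7+4, 5.1+14) = Beta(4.7, 19.1).
Var = αβ/((α+β)²(α+β+1)) = 4.7·19.1/(23.8²·24.8) = 0.006390.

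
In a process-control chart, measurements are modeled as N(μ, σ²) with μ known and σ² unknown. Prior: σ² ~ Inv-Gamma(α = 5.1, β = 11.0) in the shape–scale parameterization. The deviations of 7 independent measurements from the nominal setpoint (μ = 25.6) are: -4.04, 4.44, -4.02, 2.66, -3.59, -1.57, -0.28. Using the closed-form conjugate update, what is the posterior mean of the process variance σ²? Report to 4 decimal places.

6.3620

With known mean μ and an Inverse-Gamma(α, β) prior on σ², the Normal likelihood is conjugate: posterior is Inv-Gamma(α + n/2, β + Σ(xᵢ−μ)²/2).
Σ(xᵢ−μ)² = (-4.04)² + (4.44)² + (-4.02)² + (2.66)² + (-3.59)² + (-1.57)² + (-0.28)² = 74.7026.
Posterior: Inv-Gamma(5.1 + 7/2, 11.0 + 74.7026/2) = Inv-Gamma(8.60, 48.35130).
E[σ²|data] = β/(α−1) = 48.35130/7.60 = 6.3620.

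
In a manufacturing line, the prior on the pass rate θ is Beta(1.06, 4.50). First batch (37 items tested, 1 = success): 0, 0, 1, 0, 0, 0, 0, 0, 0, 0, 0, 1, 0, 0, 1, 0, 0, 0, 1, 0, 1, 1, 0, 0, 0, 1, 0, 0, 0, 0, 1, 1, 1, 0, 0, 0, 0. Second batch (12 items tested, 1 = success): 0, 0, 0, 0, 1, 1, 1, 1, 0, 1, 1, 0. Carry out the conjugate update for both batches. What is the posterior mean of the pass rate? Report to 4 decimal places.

The Beta prior is conjugate to a Binomial/Bernoulli likelihood; the update adds successes to α and failures to β.
After batch 1: Beta(1.06+10, 4.50+27) = Beta(11.06, 31.50).
After batch 2: Beta(11.06+6, 31.50+6) = Beta(17.06, 37.50).
Posterior mean = α/(α+β) = 17.06/54.56 = 0.3127.

0.3127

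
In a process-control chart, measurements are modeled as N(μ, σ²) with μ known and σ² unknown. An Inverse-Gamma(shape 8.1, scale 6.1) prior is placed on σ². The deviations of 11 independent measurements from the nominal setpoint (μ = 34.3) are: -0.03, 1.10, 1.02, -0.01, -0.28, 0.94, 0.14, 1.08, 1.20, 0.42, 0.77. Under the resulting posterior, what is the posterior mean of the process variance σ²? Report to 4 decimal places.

With known mean μ and an Inverse-Gamma(α, β) prior on σ², the Normal likelihood is conjugate: posterior is Inv-Gamma(α + n/2, β + Σ(xᵢ−μ)²/2).
Σ(xᵢ−μ)² = (-0.03)² + (1.10)² + (1.02)² + (-0.01)² + (-0.28)² + (0.94)² + (0.14)² + (1.08)² + (1.20)² + (0.42)² + (0.77)² = 6.6087.
Posterior: Inv-Gamma(8.1 + 11/2, 6.1 + 6.6087/2) = Inv-Gamma(13.60, 9.40435).
E[σ²|data] = β/(α−1) = 9.40435/12.60 = 0.7464.

0.7464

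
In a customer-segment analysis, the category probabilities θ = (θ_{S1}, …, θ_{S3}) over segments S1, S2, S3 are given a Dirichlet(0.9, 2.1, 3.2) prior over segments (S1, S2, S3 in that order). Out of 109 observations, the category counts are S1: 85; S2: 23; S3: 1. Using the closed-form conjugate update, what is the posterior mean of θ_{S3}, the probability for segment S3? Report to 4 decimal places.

0.0365

The Dirichlet prior is conjugate to the Multinomial likelihood: each posterior αⱼ = prior αⱼ + observed count nⱼ.
Posterior concentration: (85.9, 25.1, 4.2), total = 115.2.
E[θ_{S3}|data] = α_{S3}/Σα = 4.2/115.2 = 0.0365.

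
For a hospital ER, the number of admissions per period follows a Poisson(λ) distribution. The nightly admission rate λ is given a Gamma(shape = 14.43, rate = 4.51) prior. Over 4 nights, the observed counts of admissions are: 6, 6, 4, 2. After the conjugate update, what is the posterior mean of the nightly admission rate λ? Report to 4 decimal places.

3.8108

With a Gamma(shape α, rate β) prior, the Poisson likelihood is conjugate: the posterior is Gamma(α + ΣXᵢ, β + n).
Sum of counts S = 18 over n = 4 nights.
Posterior: Gamma(α+S, β+n) = Gamma(14.43+18, 4.51+4) = Gamma(32.43, 8.51).
Posterior mean = α/β = 32.43/8.51 = 3.8108.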